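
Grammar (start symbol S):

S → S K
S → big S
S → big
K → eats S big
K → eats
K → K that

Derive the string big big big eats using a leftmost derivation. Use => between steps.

S => S K => big S K => big big S K => big big big K => big big big eats

S => S K   [S → S K]
S K => big S K   [S → big S]
big S K => big big S K   [S → big S]
big big S K => big big big K   [S → big]
big big big K => big big big eats   [K → eats]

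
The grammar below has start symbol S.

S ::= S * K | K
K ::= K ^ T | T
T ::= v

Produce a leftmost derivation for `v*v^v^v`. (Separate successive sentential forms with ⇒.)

S ⇒ S*K ⇒ K*K ⇒ T*K ⇒ v*K ⇒ v*K^T ⇒ v*K^T^T ⇒ v*T^T^T ⇒ v*v^T^T ⇒ v*v^v^T ⇒ v*v^v^v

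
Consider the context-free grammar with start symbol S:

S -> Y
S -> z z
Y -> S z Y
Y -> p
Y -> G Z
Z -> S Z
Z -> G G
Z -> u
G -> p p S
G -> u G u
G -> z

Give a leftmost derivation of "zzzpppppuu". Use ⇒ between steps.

S ⇒ Y   [S -> Y]
Y ⇒ SzY   [Y -> S z Y]
SzY ⇒ zzzY   [S -> z z]
zzzY ⇒ zzzGZ   [Y -> G Z]
zzzGZ ⇒ zzzppSZ   [G -> p p S]
zzzppSZ ⇒ zzzppYZ   [S -> Y]
zzzppYZ ⇒ zzzppGZZ   [Y -> G Z]
zzzppGZZ ⇒ zzzppppSZZ   [G -> p p S]
zzzppppSZZ ⇒ zzzppppYZZ   [S -> Y]
zzzppppYZZ ⇒ zzzpppppZZ   [Y -> p]
zzzpppppZZ ⇒ zzzpppppuZ   [Z -> u]
zzzpppppuZ ⇒ zzzpppppuu   [Z -> u]

S ⇒ Y ⇒ SzY ⇒ zzzY ⇒ zzzGZ ⇒ zzzppSZ ⇒ zzzppYZ ⇒ zzzppGZZ ⇒ zzzppppSZZ ⇒ zzzppppYZZ ⇒ zzzpppppZZ ⇒ zzzpppppuZ ⇒ zzzpppppuu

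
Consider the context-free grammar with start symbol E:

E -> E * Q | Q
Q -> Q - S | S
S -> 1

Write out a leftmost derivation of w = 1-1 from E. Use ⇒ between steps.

E ⇒ Q ⇒ Q-S ⇒ S-S ⇒ 1-S ⇒ 1-1

E ⇒ Q   [E -> Q]
Q ⇒ Q-S   [Q -> Q - S]
Q-S ⇒ S-S   [Q -> S]
S-S ⇒ 1-S   [S -> 1]
1-S ⇒ 1-1   [S -> 1]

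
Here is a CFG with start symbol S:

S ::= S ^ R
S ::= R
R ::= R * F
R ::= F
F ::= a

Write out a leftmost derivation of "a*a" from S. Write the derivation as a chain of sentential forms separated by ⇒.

S ⇒ R   [S ::= R]
R ⇒ R*F   [R ::= R * F]
R*F ⇒ F*F   [R ::= F]
F*F ⇒ a*F   [F ::= a]
a*F ⇒ a*a   [F ::= a]

S ⇒ R ⇒ R*F ⇒ F*F ⇒ a*F ⇒ a*a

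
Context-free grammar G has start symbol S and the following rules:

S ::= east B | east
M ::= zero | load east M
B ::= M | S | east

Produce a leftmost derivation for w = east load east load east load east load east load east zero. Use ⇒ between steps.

S ⇒ east B   [S ::= east B]
east B ⇒ east M   [B ::= M]
east M ⇒ east load east M   [M ::= load east M]
east load east M ⇒ east load east load east M   [M ::= load east M]
east load east load east M ⇒ east load east load east load east M   [M ::= load east M]
east load east load east load east M ⇒ east load east load east load east load east M   [M ::= load east M]
east load east load east load east load east M ⇒ east load east load east load east load east load east M   [M ::= load east M]
east load east load east load east load east load east M ⇒ east load east load east load east load east load east zero   [M ::= zero]

S ⇒ east B ⇒ east M ⇒ east load east M ⇒ east load east load east M ⇒ east load east load east load east M ⇒ east load east load east load east load east M ⇒ east load east load east load east load east load east M ⇒ east load east load east load east load east load east zero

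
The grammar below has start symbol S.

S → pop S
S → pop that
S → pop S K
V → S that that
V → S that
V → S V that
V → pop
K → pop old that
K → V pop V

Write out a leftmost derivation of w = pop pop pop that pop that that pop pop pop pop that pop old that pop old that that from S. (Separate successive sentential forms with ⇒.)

S ⇒ pop S K   [S → pop S K]
pop S K ⇒ pop pop S K   [S → pop S]
pop pop S K ⇒ pop pop pop that K   [S → pop that]
pop pop pop that K ⇒ pop pop pop that V pop V   [K → V pop V]
pop pop pop that V pop V ⇒ pop pop pop that S that pop V   [V → S that]
pop pop pop that S that pop V ⇒ pop pop pop that pop that that pop V   [S → pop that]
pop pop pop that pop that that pop V ⇒ pop pop pop that pop that that pop S that   [V → S that]
pop pop pop that pop that that pop S that ⇒ pop pop pop that pop that that pop pop S K that   [S → pop S K]
pop pop pop that pop that that pop pop S K that ⇒ pop pop pop that pop that that pop pop pop S K K that   [S → pop S K]
pop pop pop that pop that that pop pop pop S K K that ⇒ pop pop pop that pop that that pop pop pop pop that K K that   [S → pop that]
pop pop pop that pop that that pop pop pop pop that K K that ⇒ pop pop pop that pop that that pop pop pop pop that pop old that K that   [K → pop old that]
pop pop pop that pop that that pop pop pop pop that pop old that K that ⇒ pop pop pop that pop that that pop pop pop pop that pop old that pop old that that   [K → pop old that]

S ⇒ pop S K ⇒ pop pop S K ⇒ pop pop pop that K ⇒ pop pop pop that V pop V ⇒ pop pop pop that S that pop V ⇒ pop pop pop that pop that that pop V ⇒ pop pop pop that pop that that pop S that ⇒ pop pop pop that pop that that pop pop S K that ⇒ pop pop pop that pop that that pop pop pop S K K that ⇒ pop pop pop that pop that that pop pop pop pop that K K that ⇒ pop pop pop that pop that that pop pop pop pop that pop old that K that ⇒ pop pop pop that pop that that pop pop pop pop that pop old that pop old that that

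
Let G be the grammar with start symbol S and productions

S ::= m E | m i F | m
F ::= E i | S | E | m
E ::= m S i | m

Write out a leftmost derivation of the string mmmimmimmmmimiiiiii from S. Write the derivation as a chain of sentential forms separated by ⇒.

S ⇒ mE ⇒ mmSi ⇒ mmmiFi ⇒ mmmiEii ⇒ mmmimSiii ⇒ mmmimmiFiii ⇒ mmmimmiEiiii ⇒ mmmimmimSiiiii ⇒ mmmimmimmEiiiii ⇒ mmmimmimmmSiiiiii ⇒ mmmimmimmmmiFiiiiii ⇒ mmmimmimmmmiSiiiiii ⇒ mmmimmimmmmimiiiiii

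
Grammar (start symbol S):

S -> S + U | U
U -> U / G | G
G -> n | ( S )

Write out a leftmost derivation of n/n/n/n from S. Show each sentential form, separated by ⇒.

S⇒U⇒U/G⇒U/G/G⇒U/G/G/G⇒G/G/G/G⇒n/G/G/G⇒n/n/G/G⇒n/n/n/G⇒n/n/n/n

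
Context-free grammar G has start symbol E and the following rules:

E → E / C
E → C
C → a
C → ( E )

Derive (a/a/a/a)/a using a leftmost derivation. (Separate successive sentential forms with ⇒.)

E ⇒ E/C   [E → E / C]
E/C ⇒ C/C   [E → C]
C/C ⇒ (E)/C   [C → ( E )]
(E)/C ⇒ (E/C)/C   [E → E / C]
(E/C)/C ⇒ (E/C/C)/C   [E → E / C]
(E/C/C)/C ⇒ (E/C/C/C)/C   [E → E / C]
(E/C/C/C)/C ⇒ (C/C/C/C)/C   [E → C]
(C/C/C/C)/C ⇒ (a/C/C/C)/C   [C → a]
(a/C/C/C)/C ⇒ (a/a/C/C)/C   [C → a]
(a/a/C/C)/C ⇒ (a/a/a/C)/C   [C → a]
(a/a/a/C)/C ⇒ (a/a/a/a)/C   [C → a]
(a/a/a/a)/C ⇒ (a/a/a/a)/a   [C → a]

E ⇒ E/C ⇒ C/C ⇒ (E)/C ⇒ (E/C)/C ⇒ (E/C/C)/C ⇒ (E/C/C/C)/C ⇒ (C/C/C/C)/C ⇒ (a/C/C/C)/C ⇒ (a/a/C/C)/C ⇒ (a/a/a/C)/C ⇒ (a/a/a/a)/C ⇒ (a/a/a/a)/a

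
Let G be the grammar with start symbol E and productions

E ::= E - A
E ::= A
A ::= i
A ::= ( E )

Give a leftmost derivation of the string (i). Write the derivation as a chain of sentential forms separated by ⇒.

E ⇒ A ⇒ (E) ⇒ (A) ⇒ (i)

E ⇒ A   [E ::= A]
A ⇒ (E)   [A ::= ( E )]
(E) ⇒ (A)   [E ::= A]
(A) ⇒ (i)   [A ::= i]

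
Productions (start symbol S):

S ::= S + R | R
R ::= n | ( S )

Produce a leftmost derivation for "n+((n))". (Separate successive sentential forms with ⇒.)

S ⇒ S+R   [S ::= S + R]
S+R ⇒ R+R   [S ::= R]
R+R ⇒ n+R   [R ::= n]
n+R ⇒ n+(S)   [R ::= ( S )]
n+(S) ⇒ n+(R)   [S ::= R]
n+(R) ⇒ n+((S))   [R ::= ( S )]
n+((S)) ⇒ n+((R))   [S ::= R]
n+((R)) ⇒ n+((n))   [R ::= n]

S ⇒ S+R ⇒ R+R ⇒ n+R ⇒ n+(S) ⇒ n+(R) ⇒ n+((S)) ⇒ n+((R)) ⇒ n+((n))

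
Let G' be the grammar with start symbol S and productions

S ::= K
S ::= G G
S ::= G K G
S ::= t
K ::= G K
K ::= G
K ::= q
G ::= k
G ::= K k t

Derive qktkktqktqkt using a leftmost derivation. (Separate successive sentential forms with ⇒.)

S ⇒ GG   [S ::= G G]
GG ⇒ KktG   [G ::= K k t]
KktG ⇒ GKktG   [K ::= G K]
GKktG ⇒ KktKktG   [G ::= K k t]
KktKktG ⇒ qktKktG   [K ::= q]
qktKktG ⇒ qktGKktG   [K ::= G K]
qktGKktG ⇒ qktKktKktG   [G ::= K k t]
qktKktKktG ⇒ qktGktKktG   [K ::= G]
qktGktKktG ⇒ qktkktKktG   [G ::= k]
qktkktKktG ⇒ qktkktqktG   [K ::= q]
qktkktqktG ⇒ qktkktqktKkt   [G ::= K k t]
qktkktqktKkt ⇒ qktkktqktqkt   [K ::= q]

S⇒GG⇒KktG⇒GKktG⇒KktKktG⇒qktKktG⇒qktGKktG⇒qktKktKktG⇒qktGktKktG⇒qktkktKktG⇒qktkktqktG⇒qktkktqktKkt⇒qktkktqktqkt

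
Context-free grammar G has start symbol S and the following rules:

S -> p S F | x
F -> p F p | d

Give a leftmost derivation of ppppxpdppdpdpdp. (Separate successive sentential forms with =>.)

S => pSF => ppSFF => pppSFFF => ppppSFFFF => ppppxFFFF => ppppxpFpFFF => ppppxpdpFFF => ppppxpdppFpFF => ppppxpdppdpFF => ppppxpdppdpdF => ppppxpdppdpdpFp => ppppxpdppdpdpdp

S => pSF   [S -> p S F]
pSF => ppSFF   [S -> p S F]
ppSFF => pppSFFF   [S -> p S F]
pppSFFF => ppppSFFFF   [S -> p S F]
ppppSFFFF => ppppxFFFF   [S -> x]
ppppxFFFF => ppppxpFpFFF   [F -> p F p]
ppppxpFpFFF => ppppxpdpFFF   [F -> d]
ppppxpdpFFF => ppppxpdppFpFF   [F -> p F p]
ppppxpdppFpFF => ppppxpdppdpFF   [F -> d]
ppppxpdppdpFF => ppppxpdppdpdF   [F -> d]
ppppxpdppdpdF => ppppxpdppdpdpFp   [F -> p F p]
ppppxpdppdpdpFp => ppppxpdppdpdpdp   [F -> d]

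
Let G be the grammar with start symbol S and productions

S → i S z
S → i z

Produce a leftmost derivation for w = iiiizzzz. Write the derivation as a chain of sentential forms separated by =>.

S=>iSz=>iiSzz=>iiiSzzz=>iiiizzzz

S => iSz   [S → i S z]
iSz => iiSzz   [S → i S z]
iiSzz => iiiSzzz   [S → i S z]
iiiSzzz => iiiizzzz   [S → i z]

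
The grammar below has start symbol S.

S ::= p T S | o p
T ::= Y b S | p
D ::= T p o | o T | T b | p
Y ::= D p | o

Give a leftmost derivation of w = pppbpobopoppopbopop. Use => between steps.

S=>pTS=>pYbSS=>pDpbSS=>pTpopbSS=>pYbSpopbSS=>pDpbSpopbSS=>pppbSpopbSS=>pppbpTSpopbSS=>pppbpYbSSpopbSS=>pppbpobSSpopbSS=>pppbpobopSpopbSS=>pppbpobopoppopbSS=>pppbpobopoppopbopS=>pppbpobopoppopbopop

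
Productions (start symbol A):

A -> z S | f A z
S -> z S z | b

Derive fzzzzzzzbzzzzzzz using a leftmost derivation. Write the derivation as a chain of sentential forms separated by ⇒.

A ⇒ fAz   [A -> f A z]
fAz ⇒ fzSz   [A -> z S]
fzSz ⇒ fzzSzz   [S -> z S z]
fzzSzz ⇒ fzzzSzzz   [S -> z S z]
fzzzSzzz ⇒ fzzzzSzzzz   [S -> z S z]
fzzzzSzzzz ⇒ fzzzzzSzzzzz   [S -> z S z]
fzzzzzSzzzzz ⇒ fzzzzzzSzzzzzz   [S -> z S z]
fzzzzzzSzzzzzz ⇒ fzzzzzzzSzzzzzzz   [S -> z S z]
fzzzzzzzSzzzzzzz ⇒ fzzzzzzzbzzzzzzz   [S -> b]

A ⇒ fAz ⇒ fzSz ⇒ fzzSzz ⇒ fzzzSzzz ⇒ fzzzzSzzzz ⇒ fzzzzzSzzzzz ⇒ fzzzzzzSzzzzzz ⇒ fzzzzzzzSzzzzzzz ⇒ fzzzzzzzbzzzzzzz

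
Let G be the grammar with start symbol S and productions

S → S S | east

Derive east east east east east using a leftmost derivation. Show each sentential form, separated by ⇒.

S ⇒ S S   [S → S S]
S S ⇒ S S S   [S → S S]
S S S ⇒ S S S S   [S → S S]
S S S S ⇒ S S S S S   [S → S S]
S S S S S ⇒ east S S S S   [S → east]
east S S S S ⇒ east east S S S   [S → east]
east east S S S ⇒ east east east S S   [S → east]
east east east S S ⇒ east east east east S   [S → east]
east east east east S ⇒ east east east east east   [S → east]

S ⇒ S S ⇒ S S S ⇒ S S S S ⇒ S S S S S ⇒ east S S S S ⇒ east east S S S ⇒ east east east S S ⇒ east east east east S ⇒ east east east east east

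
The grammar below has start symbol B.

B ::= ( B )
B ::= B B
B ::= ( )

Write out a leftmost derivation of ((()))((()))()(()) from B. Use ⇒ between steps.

B ⇒ BB   [B ::= B B]
BB ⇒ (B)B   [B ::= ( B )]
(B)B ⇒ ((B))B   [B ::= ( B )]
((B))B ⇒ ((()))B   [B ::= ( )]
((()))B ⇒ ((()))BB   [B ::= B B]
((()))BB ⇒ ((()))BBB   [B ::= B B]
((()))BBB ⇒ ((()))(B)BB   [B ::= ( B )]
((()))(B)BB ⇒ ((()))((B))BB   [B ::= ( B )]
((()))((B))BB ⇒ ((()))((()))BB   [B ::= ( )]
((()))((()))BB ⇒ ((()))((()))()B   [B ::= ( )]
((()))((()))()B ⇒ ((()))((()))()(B)   [B ::= ( B )]
((()))((()))()(B) ⇒ ((()))((()))()(())   [B ::= ( )]

B ⇒ BB ⇒ (B)B ⇒ ((B))B ⇒ ((()))B ⇒ ((()))BB ⇒ ((()))BBB ⇒ ((()))(B)BB ⇒ ((()))((B))BB ⇒ ((()))((()))BB ⇒ ((()))((()))()B ⇒ ((()))((()))()(B) ⇒ ((()))((()))()(())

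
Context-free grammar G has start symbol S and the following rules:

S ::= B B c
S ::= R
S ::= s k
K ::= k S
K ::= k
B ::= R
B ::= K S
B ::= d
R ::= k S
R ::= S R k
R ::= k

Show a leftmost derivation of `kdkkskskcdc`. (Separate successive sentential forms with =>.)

S=>BBc=>KSBc=>kSBc=>kBBcBc=>kdBcBc=>kdKScBc=>kdkSScBc=>kdkRScBc=>kdkkSScBc=>kdkkskScBc=>kdkkskskcBc=>kdkkskskcdc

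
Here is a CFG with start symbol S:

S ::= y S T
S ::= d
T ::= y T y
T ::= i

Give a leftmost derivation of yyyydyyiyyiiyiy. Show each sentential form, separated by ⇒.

S ⇒ yST ⇒ yySTT ⇒ yyySTTT ⇒ yyyySTTTT ⇒ yyyydTTTT ⇒ yyyydyTyTTT ⇒ yyyydyyTyyTTT ⇒ yyyydyyiyyTTT ⇒ yyyydyyiyyiTT ⇒ yyyydyyiyyiiT ⇒ yyyydyyiyyiiyTy ⇒ yyyydyyiyyiiyiy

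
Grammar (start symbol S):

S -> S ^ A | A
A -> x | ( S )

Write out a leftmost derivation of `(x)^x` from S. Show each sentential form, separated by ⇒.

S⇒S^A⇒A^A⇒(S)^A⇒(A)^A⇒(x)^A⇒(x)^x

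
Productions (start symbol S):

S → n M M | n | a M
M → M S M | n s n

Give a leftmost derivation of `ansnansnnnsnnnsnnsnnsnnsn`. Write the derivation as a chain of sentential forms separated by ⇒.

S ⇒ aM ⇒ aMSM ⇒ ansnSM ⇒ ansnaMM ⇒ ansnaMSMM ⇒ ansnansnSMM ⇒ ansnansnnMMMM ⇒ ansnansnnMSMMMM ⇒ ansnansnnnsnSMMMM ⇒ ansnansnnnsnnMMMM ⇒ ansnansnnnsnnnsnMMM ⇒ ansnansnnnsnnnsnnsnMM ⇒ ansnansnnnsnnnsnnsnnsnM ⇒ ansnansnnnsnnnsnnsnnsnnsn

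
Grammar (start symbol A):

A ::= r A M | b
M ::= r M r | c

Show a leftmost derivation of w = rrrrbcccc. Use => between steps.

A=>rAM=>rrAMM=>rrrAMMM=>rrrrAMMMM=>rrrrbMMMM=>rrrrbcMMM=>rrrrbccMM=>rrrrbcccM=>rrrrbcccc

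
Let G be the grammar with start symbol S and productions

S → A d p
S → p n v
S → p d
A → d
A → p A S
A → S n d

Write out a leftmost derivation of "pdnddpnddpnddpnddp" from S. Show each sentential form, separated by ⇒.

S ⇒ Adp ⇒ Snddp ⇒ Adpnddp ⇒ Snddpnddp ⇒ Adpnddpnddp ⇒ Snddpnddpnddp ⇒ Adpnddpnddpnddp ⇒ Snddpnddpnddpnddp ⇒ pdnddpnddpnddpnddp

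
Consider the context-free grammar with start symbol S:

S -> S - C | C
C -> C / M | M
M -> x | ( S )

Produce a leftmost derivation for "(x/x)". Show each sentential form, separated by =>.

S => C   [S -> C]
C => M   [C -> M]
M => (S)   [M -> ( S )]
(S) => (C)   [S -> C]
(C) => (C/M)   [C -> C / M]
(C/M) => (M/M)   [C -> M]
(M/M) => (x/M)   [M -> x]
(x/M) => (x/x)   [M -> x]

S => C => M => (S) => (C) => (C/M) => (M/M) => (x/M) => (x/x)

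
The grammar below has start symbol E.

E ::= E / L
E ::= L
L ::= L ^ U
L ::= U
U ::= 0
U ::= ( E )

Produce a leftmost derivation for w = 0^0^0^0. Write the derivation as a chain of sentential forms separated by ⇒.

E ⇒ L ⇒ L^U ⇒ L^U^U ⇒ L^U^U^U ⇒ U^U^U^U ⇒ 0^U^U^U ⇒ 0^0^U^U ⇒ 0^0^0^U ⇒ 0^0^0^0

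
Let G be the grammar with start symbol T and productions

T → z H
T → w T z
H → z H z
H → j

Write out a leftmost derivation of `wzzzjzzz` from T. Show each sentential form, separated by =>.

T => wTz   [T → w T z]
wTz => wzHz   [T → z H]
wzHz => wzzHzz   [H → z H z]
wzzHzz => wzzzHzzz   [H → z H z]
wzzzHzzz => wzzzjzzz   [H → j]

T=>wTz=>wzHz=>wzzHzz=>wzzzHzzz=>wzzzjzzz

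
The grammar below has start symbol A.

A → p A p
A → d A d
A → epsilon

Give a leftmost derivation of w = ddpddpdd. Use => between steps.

A => dAd => ddAdd => ddpApdd => ddpdAdpdd => ddpddpdd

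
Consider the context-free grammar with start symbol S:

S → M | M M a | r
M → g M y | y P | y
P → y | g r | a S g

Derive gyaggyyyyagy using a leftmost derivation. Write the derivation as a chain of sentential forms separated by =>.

S => M => gMy => gyPy => gyaSgy => gyaMMagy => gyagMyMagy => gyaggMyyMagy => gyaggyyyMagy => gyaggyyyyagy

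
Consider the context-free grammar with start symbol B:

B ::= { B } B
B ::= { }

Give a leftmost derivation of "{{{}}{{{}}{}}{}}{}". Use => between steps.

B => {B}B => {{B}B}B => {{{}}B}B => {{{}}{B}B}B => {{{}}{{B}B}B}B => {{{}}{{{}}B}B}B => {{{}}{{{}}{}}B}B => {{{}}{{{}}{}}{}}B => {{{}}{{{}}{}}{}}{}

B => {B}B   [B ::= { B } B]
{B}B => {{B}B}B   [B ::= { B } B]
{{B}B}B => {{{}}B}B   [B ::= { }]
{{{}}B}B => {{{}}{B}B}B   [B ::= { B } B]
{{{}}{B}B}B => {{{}}{{B}B}B}B   [B ::= { B } B]
{{{}}{{B}B}B}B => {{{}}{{{}}B}B}B   [B ::= { }]
{{{}}{{{}}B}B}B => {{{}}{{{}}{}}B}B   [B ::= { }]
{{{}}{{{}}{}}B}B => {{{}}{{{}}{}}{}}B   [B ::= { }]
{{{}}{{{}}{}}{}}B => {{{}}{{{}}{}}{}}{}   [B ::= { }]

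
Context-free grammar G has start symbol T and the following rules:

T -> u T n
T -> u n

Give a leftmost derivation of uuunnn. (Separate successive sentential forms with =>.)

T => uTn   [T -> u T n]
uTn => uuTnn   [T -> u T n]
uuTnn => uuunnn   [T -> u n]

T=>uTn=>uuTnn=>uuunnn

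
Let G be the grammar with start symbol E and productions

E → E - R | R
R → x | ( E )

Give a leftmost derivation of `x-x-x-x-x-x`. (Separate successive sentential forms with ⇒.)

E ⇒ E-R   [E → E - R]
E-R ⇒ E-R-R   [E → E - R]
E-R-R ⇒ E-R-R-R   [E → E - R]
E-R-R-R ⇒ E-R-R-R-R   [E → E - R]
E-R-R-R-R ⇒ E-R-R-R-R-R   [E → E - R]
E-R-R-R-R-R ⇒ R-R-R-R-R-R   [E → R]
R-R-R-R-R-R ⇒ x-R-R-R-R-R   [R → x]
x-R-R-R-R-R ⇒ x-x-R-R-R-R   [R → x]
x-x-R-R-R-R ⇒ x-x-x-R-R-R   [R → x]
x-x-x-R-R-R ⇒ x-x-x-x-R-R   [R → x]
x-x-x-x-R-R ⇒ x-x-x-x-x-R   [R → x]
x-x-x-x-x-R ⇒ x-x-x-x-x-x   [R → x]

E ⇒ E-R ⇒ E-R-R ⇒ E-R-R-R ⇒ E-R-R-R-R ⇒ E-R-R-R-R-R ⇒ R-R-R-R-R-R ⇒ x-R-R-R-R-R ⇒ x-x-R-R-R-R ⇒ x-x-x-R-R-R ⇒ x-x-x-x-R-R ⇒ x-x-x-x-x-R ⇒ x-x-x-x-x-x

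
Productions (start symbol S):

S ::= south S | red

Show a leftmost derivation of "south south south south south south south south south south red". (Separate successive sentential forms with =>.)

S => south S => south south S => south south south S => south south south south S => south south south south south S => south south south south south south S => south south south south south south south S => south south south south south south south south S => south south south south south south south south south S => south south south south south south south south south south S => south south south south south south south south south south red

S => south S   [S ::= south S]
south S => south south S   [S ::= south S]
south south S => south south south S   [S ::= south S]
south south south S => south south south south S   [S ::= south S]
south south south south S => south south south south south S   [S ::= south S]
south south south south south S => south south south south south south S   [S ::= south S]
south south south south south south S => south south south south south south south S   [S ::= south S]
south south south south south south south S => south south south south south south south south S   [S ::= south S]
south south south south south south south south S => south south south south south south south south south S   [S ::= south S]
south south south south south south south south south S => south south south south south south south south south south S   [S ::= south S]
south south south south south south south south south south S => south south south south south south south south south south red   [S ::= red]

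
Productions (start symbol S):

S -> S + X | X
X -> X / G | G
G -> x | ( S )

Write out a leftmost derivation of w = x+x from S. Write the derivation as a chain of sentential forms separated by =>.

S => S+X   [S -> S + X]
S+X => X+X   [S -> X]
X+X => G+X   [X -> G]
G+X => x+X   [G -> x]
x+X => x+G   [X -> G]
x+G => x+x   [G -> x]

S => S+X => X+X => G+X => x+X => x+G => x+x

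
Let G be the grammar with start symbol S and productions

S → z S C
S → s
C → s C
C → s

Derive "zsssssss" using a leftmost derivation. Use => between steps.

S => zSC   [S → z S C]
zSC => zsC   [S → s]
zsC => zssC   [C → s C]
zssC => zsssC   [C → s C]
zsssC => zssssC   [C → s C]
zssssC => zsssssC   [C → s C]
zsssssC => zssssssC   [C → s C]
zssssssC => zsssssss   [C → s]

S=>zSC=>zsC=>zssC=>zsssC=>zssssC=>zsssssC=>zssssssC=>zsssssss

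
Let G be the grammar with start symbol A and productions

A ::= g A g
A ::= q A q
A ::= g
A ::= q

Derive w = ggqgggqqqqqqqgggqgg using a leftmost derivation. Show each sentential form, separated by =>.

A=>gAg=>ggAgg=>ggqAqgg=>ggqgAgqgg=>ggqggAggqgg=>ggqgggAgggqgg=>ggqgggqAqgggqgg=>ggqgggqqAqqgggqgg=>ggqgggqqqAqqqgggqgg=>ggqgggqqqqqqqgggqgg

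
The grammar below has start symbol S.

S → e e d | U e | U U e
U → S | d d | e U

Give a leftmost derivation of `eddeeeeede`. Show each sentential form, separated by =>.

S=>UUe=>eUUe=>eSUe=>eUeUe=>eddeUe=>eddeeUe=>eddeeeUe=>eddeeeSe=>eddeeeeede

S => UUe   [S → U U e]
UUe => eUUe   [U → e U]
eUUe => eSUe   [U → S]
eSUe => eUeUe   [S → U e]
eUeUe => eddeUe   [U → d d]
eddeUe => eddeeUe   [U → e U]
eddeeUe => eddeeeUe   [U → e U]
eddeeeUe => eddeeeSe   [U → S]
eddeeeSe => eddeeeeede   [S → e e d]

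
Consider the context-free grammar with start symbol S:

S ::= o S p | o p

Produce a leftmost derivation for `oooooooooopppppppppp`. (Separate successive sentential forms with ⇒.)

S ⇒ oSp ⇒ ooSpp ⇒ oooSppp ⇒ ooooSpppp ⇒ oooooSppppp ⇒ ooooooSpppppp ⇒ oooooooSppppppp ⇒ ooooooooSpppppppp ⇒ oooooooooSppppppppp ⇒ oooooooooopppppppppp

S ⇒ oSp   [S ::= o S p]
oSp ⇒ ooSpp   [S ::= o S p]
ooSpp ⇒ oooSppp   [S ::= o S p]
oooSppp ⇒ ooooSpppp   [S ::= o S p]
ooooSpppp ⇒ oooooSppppp   [S ::= o S p]
oooooSppppp ⇒ ooooooSpppppp   [S ::= o S p]
ooooooSpppppp ⇒ oooooooSppppppp   [S ::= o S p]
oooooooSppppppp ⇒ ooooooooSpppppppp   [S ::= o S p]
ooooooooSpppppppp ⇒ oooooooooSppppppppp   [S ::= o S p]
oooooooooSppppppppp ⇒ oooooooooopppppppppp   [S ::= o p]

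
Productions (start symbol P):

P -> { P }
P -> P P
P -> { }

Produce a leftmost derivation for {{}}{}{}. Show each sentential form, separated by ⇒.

P ⇒ PP   [P -> P P]
PP ⇒ PPP   [P -> P P]
PPP ⇒ {P}PP   [P -> { P }]
{P}PP ⇒ {{}}PP   [P -> { }]
{{}}PP ⇒ {{}}{}P   [P -> { }]
{{}}{}P ⇒ {{}}{}{}   [P -> { }]

P ⇒ PP ⇒ PPP ⇒ {P}PP ⇒ {{}}PP ⇒ {{}}{}P ⇒ {{}}{}{}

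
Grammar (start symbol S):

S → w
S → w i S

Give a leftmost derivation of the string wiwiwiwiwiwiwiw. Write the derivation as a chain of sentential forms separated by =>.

S=>wiS=>wiwiS=>wiwiwiS=>wiwiwiwiS=>wiwiwiwiwiS=>wiwiwiwiwiwiS=>wiwiwiwiwiwiwiS=>wiwiwiwiwiwiwiw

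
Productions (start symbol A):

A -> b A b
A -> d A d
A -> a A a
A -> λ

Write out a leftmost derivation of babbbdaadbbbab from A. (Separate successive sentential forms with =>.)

A => bAb => baAab => babAbab => babbAbbab => babbbAbbbab => babbbdAdbbbab => babbbdaAadbbbab => babbbdaadbbbab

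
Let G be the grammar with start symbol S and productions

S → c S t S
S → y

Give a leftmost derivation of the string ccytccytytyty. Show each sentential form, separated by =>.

S => cStS   [S → c S t S]
cStS => ccStStS   [S → c S t S]
ccStStS => ccytStS   [S → y]
ccytStS => ccytcStStS   [S → c S t S]
ccytcStStS => ccytccStStStS   [S → c S t S]
ccytccStStStS => ccytccytStStS   [S → y]
ccytccytStStS => ccytccytytStS   [S → y]
ccytccytytStS => ccytccytytytS   [S → y]
ccytccytytytS => ccytccytytyty   [S → y]

S => cStS => ccStStS => ccytStS => ccytcStStS => ccytccStStStS => ccytccytStStS => ccytccytytStS => ccytccytytytS => ccytccytytyty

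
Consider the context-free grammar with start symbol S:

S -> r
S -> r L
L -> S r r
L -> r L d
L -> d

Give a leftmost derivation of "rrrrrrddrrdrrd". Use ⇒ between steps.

S ⇒ rL ⇒ rrLd ⇒ rrSrrd ⇒ rrrLrrd ⇒ rrrrLdrrd ⇒ rrrrSrrdrrd ⇒ rrrrrLrrdrrd ⇒ rrrrrrLdrrdrrd ⇒ rrrrrrddrrdrrd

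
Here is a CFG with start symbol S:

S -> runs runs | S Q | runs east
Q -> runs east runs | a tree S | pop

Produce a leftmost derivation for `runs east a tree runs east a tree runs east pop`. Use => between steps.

S => S Q => runs east Q => runs east a tree S => runs east a tree S Q => runs east a tree S Q Q => runs east a tree runs east Q Q => runs east a tree runs east a tree S Q => runs east a tree runs east a tree runs east Q => runs east a tree runs east a tree runs east pop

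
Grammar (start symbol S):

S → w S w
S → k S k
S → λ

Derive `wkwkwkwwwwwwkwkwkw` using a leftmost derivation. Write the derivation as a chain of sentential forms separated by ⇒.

S ⇒ wSw   [S → w S w]
wSw ⇒ wkSkw   [S → k S k]
wkSkw ⇒ wkwSwkw   [S → w S w]
wkwSwkw ⇒ wkwkSkwkw   [S → k S k]
wkwkSkwkw ⇒ wkwkwSwkwkw   [S → w S w]
wkwkwSwkwkw ⇒ wkwkwkSkwkwkw   [S → k S k]
wkwkwkSkwkwkw ⇒ wkwkwkwSwkwkwkw   [S → w S w]
wkwkwkwSwkwkwkw ⇒ wkwkwkwwSwwkwkwkw   [S → w S w]
wkwkwkwwSwwkwkwkw ⇒ wkwkwkwwwSwwwkwkwkw   [S → w S w]
wkwkwkwwwSwwwkwkwkw ⇒ wkwkwkwwwwwwkwkwkw   [S → λ]

S⇒wSw⇒wkSkw⇒wkwSwkw⇒wkwkSkwkw⇒wkwkwSwkwkw⇒wkwkwkSkwkwkw⇒wkwkwkwSwkwkwkw⇒wkwkwkwwSwwkwkwkw⇒wkwkwkwwwSwwwkwkwkw⇒wkwkwkwwwwwwkwkwkw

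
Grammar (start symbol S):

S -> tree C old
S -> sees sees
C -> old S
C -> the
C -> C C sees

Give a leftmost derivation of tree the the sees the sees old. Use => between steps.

S => tree C old => tree C C sees old => tree C C sees C sees old => tree the C sees C sees old => tree the the sees C sees old => tree the the sees the sees old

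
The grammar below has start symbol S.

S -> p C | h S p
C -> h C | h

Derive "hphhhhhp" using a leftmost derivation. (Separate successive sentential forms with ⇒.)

S ⇒ hSp ⇒ hpCp ⇒ hphCp ⇒ hphhCp ⇒ hphhhCp ⇒ hphhhhCp ⇒ hphhhhhp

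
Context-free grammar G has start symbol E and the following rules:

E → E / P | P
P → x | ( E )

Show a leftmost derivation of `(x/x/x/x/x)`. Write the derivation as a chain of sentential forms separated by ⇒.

E ⇒ P ⇒ (E) ⇒ (E/P) ⇒ (E/P/P) ⇒ (E/P/P/P) ⇒ (E/P/P/P/P) ⇒ (P/P/P/P/P) ⇒ (x/P/P/P/P) ⇒ (x/x/P/P/P) ⇒ (x/x/x/P/P) ⇒ (x/x/x/x/P) ⇒ (x/x/x/x/x)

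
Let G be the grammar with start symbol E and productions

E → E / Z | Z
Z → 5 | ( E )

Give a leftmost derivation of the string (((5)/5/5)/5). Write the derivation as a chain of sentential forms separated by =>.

E => Z => (E) => (E/Z) => (Z/Z) => ((E)/Z) => ((E/Z)/Z) => ((E/Z/Z)/Z) => ((Z/Z/Z)/Z) => (((E)/Z/Z)/Z) => (((Z)/Z/Z)/Z) => (((5)/Z/Z)/Z) => (((5)/5/Z)/Z) => (((5)/5/5)/Z) => (((5)/5/5)/5)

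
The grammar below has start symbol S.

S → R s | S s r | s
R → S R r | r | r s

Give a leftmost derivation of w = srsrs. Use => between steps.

S => Rs   [S → R s]
Rs => SRrs   [R → S R r]
SRrs => sRrs   [S → s]
sRrs => srsrs   [R → r s]

S => Rs => SRrs => sRrs => srsrs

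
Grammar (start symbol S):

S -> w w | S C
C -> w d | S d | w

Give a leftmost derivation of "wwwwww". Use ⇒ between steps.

S ⇒ SC   [S -> S C]
SC ⇒ SCC   [S -> S C]
SCC ⇒ SCCC   [S -> S C]
SCCC ⇒ SCCCC   [S -> S C]
SCCCC ⇒ wwCCCC   [S -> w w]
wwCCCC ⇒ wwwCCC   [C -> w]
wwwCCC ⇒ wwwwCC   [C -> w]
wwwwCC ⇒ wwwwwC   [C -> w]
wwwwwC ⇒ wwwwww   [C -> w]

S⇒SC⇒SCC⇒SCCC⇒SCCCC⇒wwCCCC⇒wwwCCC⇒wwwwCC⇒wwwwwC⇒wwwwww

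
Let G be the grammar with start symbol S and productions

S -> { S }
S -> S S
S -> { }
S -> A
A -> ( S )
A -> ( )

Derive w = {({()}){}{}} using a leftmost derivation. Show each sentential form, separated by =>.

S => {S} => {SS} => {SSS} => {ASS} => {(S)SS} => {({S})SS} => {({A})SS} => {({()})SS} => {({()}){}S} => {({()}){}{}}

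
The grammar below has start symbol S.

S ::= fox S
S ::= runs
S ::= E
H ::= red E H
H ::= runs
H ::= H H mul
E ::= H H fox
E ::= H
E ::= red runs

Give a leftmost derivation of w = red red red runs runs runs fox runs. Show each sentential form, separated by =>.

S => E => H => red E H => red H H fox H => red red E H H fox H => red red red runs H H fox H => red red red runs runs H fox H => red red red runs runs runs fox H => red red red runs runs runs fox runs

S => E   [S ::= E]
E => H   [E ::= H]
H => red E H   [H ::= red E H]
red E H => red H H fox H   [E ::= H H fox]
red H H fox H => red red E H H fox H   [H ::= red E H]
red red E H H fox H => red red red runs H H fox H   [E ::= red runs]
red red red runs H H fox H => red red red runs runs H fox H   [H ::= runs]
red red red runs runs H fox H => red red red runs runs runs fox H   [H ::= runs]
red red red runs runs runs fox H => red red red runs runs runs fox runs   [H ::= runs]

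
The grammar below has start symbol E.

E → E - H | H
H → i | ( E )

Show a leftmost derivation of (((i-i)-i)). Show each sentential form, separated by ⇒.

E ⇒ H   [E → H]
H ⇒ (E)   [H → ( E )]
(E) ⇒ (H)   [E → H]
(H) ⇒ ((E))   [H → ( E )]
((E)) ⇒ ((E-H))   [E → E - H]
((E-H)) ⇒ ((H-H))   [E → H]
((H-H)) ⇒ (((E)-H))   [H → ( E )]
(((E)-H)) ⇒ (((E-H)-H))   [E → E - H]
(((E-H)-H)) ⇒ (((H-H)-H))   [E → H]
(((H-H)-H)) ⇒ (((i-H)-H))   [H → i]
(((i-H)-H)) ⇒ (((i-i)-H))   [H → i]
(((i-i)-H)) ⇒ (((i-i)-i))   [H → i]

E ⇒ H ⇒ (E) ⇒ (H) ⇒ ((E)) ⇒ ((E-H)) ⇒ ((H-H)) ⇒ (((E)-H)) ⇒ (((E-H)-H)) ⇒ (((H-H)-H)) ⇒ (((i-H)-H)) ⇒ (((i-i)-H)) ⇒ (((i-i)-i))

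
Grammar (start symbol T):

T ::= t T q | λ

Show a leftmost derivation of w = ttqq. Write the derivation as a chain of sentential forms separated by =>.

T => tTq   [T ::= t T q]
tTq => ttTqq   [T ::= t T q]
ttTqq => ttqq   [T ::= λ]

T => tTq => ttTqq => ttqq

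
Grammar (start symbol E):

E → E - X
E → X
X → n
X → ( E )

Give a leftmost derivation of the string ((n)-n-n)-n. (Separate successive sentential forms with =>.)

E=>E-X=>X-X=>(E)-X=>(E-X)-X=>(E-X-X)-X=>(X-X-X)-X=>((E)-X-X)-X=>((X)-X-X)-X=>((n)-X-X)-X=>((n)-n-X)-X=>((n)-n-n)-X=>((n)-n-n)-n

E => E-X   [E → E - X]
E-X => X-X   [E → X]
X-X => (E)-X   [X → ( E )]
(E)-X => (E-X)-X   [E → E - X]
(E-X)-X => (E-X-X)-X   [E → E - X]
(E-X-X)-X => (X-X-X)-X   [E → X]
(X-X-X)-X => ((E)-X-X)-X   [X → ( E )]
((E)-X-X)-X => ((X)-X-X)-X   [E → X]
((X)-X-X)-X => ((n)-X-X)-X   [X → n]
((n)-X-X)-X => ((n)-n-X)-X   [X → n]
((n)-n-X)-X => ((n)-n-n)-X   [X → n]
((n)-n-n)-X => ((n)-n-n)-n   [X → n]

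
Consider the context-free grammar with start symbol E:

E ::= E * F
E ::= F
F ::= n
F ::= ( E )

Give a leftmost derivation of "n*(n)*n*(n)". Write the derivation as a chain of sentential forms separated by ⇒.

E ⇒ E*F ⇒ E*F*F ⇒ E*F*F*F ⇒ F*F*F*F ⇒ n*F*F*F ⇒ n*(E)*F*F ⇒ n*(F)*F*F ⇒ n*(n)*F*F ⇒ n*(n)*n*F ⇒ n*(n)*n*(E) ⇒ n*(n)*n*(F) ⇒ n*(n)*n*(n)

E ⇒ E*F   [E ::= E * F]
E*F ⇒ E*F*F   [E ::= E * F]
E*F*F ⇒ E*F*F*F   [E ::= E * F]
E*F*F*F ⇒ F*F*F*F   [E ::= F]
F*F*F*F ⇒ n*F*F*F   [F ::= n]
n*F*F*F ⇒ n*(E)*F*F   [F ::= ( E )]
n*(E)*F*F ⇒ n*(F)*F*F   [E ::= F]
n*(F)*F*F ⇒ n*(n)*F*F   [F ::= n]
n*(n)*F*F ⇒ n*(n)*n*F   [F ::= n]
n*(n)*n*F ⇒ n*(n)*n*(E)   [F ::= ( E )]
n*(n)*n*(E) ⇒ n*(n)*n*(F)   [E ::= F]
n*(n)*n*(F) ⇒ n*(n)*n*(n)   [F ::= n]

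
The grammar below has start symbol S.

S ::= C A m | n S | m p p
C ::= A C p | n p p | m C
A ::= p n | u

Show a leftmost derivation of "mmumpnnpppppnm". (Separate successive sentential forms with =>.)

S => CAm => mCAm => mmCAm => mmACpAm => mmuCpAm => mmumCpAm => mmumACppAm => mmumpnCppAm => mmumpnnppppAm => mmumpnnpppppnm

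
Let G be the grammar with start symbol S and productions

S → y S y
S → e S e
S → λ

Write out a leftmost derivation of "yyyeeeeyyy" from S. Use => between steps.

S => ySy   [S → y S y]
ySy => yySyy   [S → y S y]
yySyy => yyySyyy   [S → y S y]
yyySyyy => yyyeSeyyy   [S → e S e]
yyyeSeyyy => yyyeeSeeyyy   [S → e S e]
yyyeeSeeyyy => yyyeeeeyyy   [S → λ]

S => ySy => yySyy => yyySyyy => yyyeSeyyy => yyyeeSeeyyy => yyyeeeeyyy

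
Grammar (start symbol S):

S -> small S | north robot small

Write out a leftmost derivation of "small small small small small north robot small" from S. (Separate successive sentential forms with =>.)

S => small S => small small S => small small small S => small small small small S => small small small small small S => small small small small small north robot small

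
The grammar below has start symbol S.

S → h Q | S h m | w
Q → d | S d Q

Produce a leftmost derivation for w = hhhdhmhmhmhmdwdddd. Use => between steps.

S=>hQ=>hSdQ=>hhQdQ=>hhSdQdQ=>hhShmdQdQ=>hhShmhmdQdQ=>hhShmhmhmdQdQ=>hhShmhmhmhmdQdQ=>hhhQhmhmhmhmdQdQ=>hhhdhmhmhmhmdQdQ=>hhhdhmhmhmhmdSdQdQ=>hhhdhmhmhmhmdwdQdQ=>hhhdhmhmhmhmdwdddQ=>hhhdhmhmhmhmdwdddd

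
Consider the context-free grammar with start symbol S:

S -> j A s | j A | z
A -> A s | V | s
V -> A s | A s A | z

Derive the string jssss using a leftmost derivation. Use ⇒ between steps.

S⇒jA⇒jV⇒jAsA⇒jssA⇒jssV⇒jssAs⇒jssss

S ⇒ jA   [S -> j A]
jA ⇒ jV   [A -> V]
jV ⇒ jAsA   [V -> A s A]
jAsA ⇒ jssA   [A -> s]
jssA ⇒ jssV   [A -> V]
jssV ⇒ jssAs   [V -> A s]
jssAs ⇒ jssss   [A -> s]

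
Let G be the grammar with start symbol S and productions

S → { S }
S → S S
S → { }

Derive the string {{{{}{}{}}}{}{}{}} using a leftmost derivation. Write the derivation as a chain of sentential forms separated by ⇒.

S⇒{S}⇒{SS}⇒{SSS}⇒{SSSS}⇒{{S}SSS}⇒{{{S}}SSS}⇒{{{SS}}SSS}⇒{{{{}S}}SSS}⇒{{{{}SS}}SSS}⇒{{{{}{}S}}SSS}⇒{{{{}{}{}}}SSS}⇒{{{{}{}{}}}{}SS}⇒{{{{}{}{}}}{}{}S}⇒{{{{}{}{}}}{}{}{}}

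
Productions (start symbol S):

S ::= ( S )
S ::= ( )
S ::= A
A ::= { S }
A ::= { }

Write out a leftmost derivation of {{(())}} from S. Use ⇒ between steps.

S ⇒ A   [S ::= A]
A ⇒ {S}   [A ::= { S }]
{S} ⇒ {A}   [S ::= A]
{A} ⇒ {{S}}   [A ::= { S }]
{{S}} ⇒ {{(S)}}   [S ::= ( S )]
{{(S)}} ⇒ {{(())}}   [S ::= ( )]

S⇒A⇒{S}⇒{A}⇒{{S}}⇒{{(S)}}⇒{{(())}}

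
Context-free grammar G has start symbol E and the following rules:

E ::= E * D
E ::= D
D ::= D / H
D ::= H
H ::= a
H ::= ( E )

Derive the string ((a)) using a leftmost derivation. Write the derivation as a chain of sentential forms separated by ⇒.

E ⇒ D ⇒ H ⇒ (E) ⇒ (D) ⇒ (H) ⇒ ((E)) ⇒ ((D)) ⇒ ((H)) ⇒ ((a))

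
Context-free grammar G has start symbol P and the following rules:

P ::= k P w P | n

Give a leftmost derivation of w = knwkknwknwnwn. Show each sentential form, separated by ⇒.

P ⇒ kPwP   [P ::= k P w P]
kPwP ⇒ knwP   [P ::= n]
knwP ⇒ knwkPwP   [P ::= k P w P]
knwkPwP ⇒ knwkkPwPwP   [P ::= k P w P]
knwkkPwPwP ⇒ knwkknwPwP   [P ::= n]
knwkknwPwP ⇒ knwkknwkPwPwP   [P ::= k P w P]
knwkknwkPwPwP ⇒ knwkknwknwPwP   [P ::= n]
knwkknwknwPwP ⇒ knwkknwknwnwP   [P ::= n]
knwkknwknwnwP ⇒ knwkknwknwnwn   [P ::= n]

P ⇒ kPwP ⇒ knwP ⇒ knwkPwP ⇒ knwkkPwPwP ⇒ knwkknwPwP ⇒ knwkknwkPwPwP ⇒ knwkknwknwPwP ⇒ knwkknwknwnwP ⇒ knwkknwknwnwn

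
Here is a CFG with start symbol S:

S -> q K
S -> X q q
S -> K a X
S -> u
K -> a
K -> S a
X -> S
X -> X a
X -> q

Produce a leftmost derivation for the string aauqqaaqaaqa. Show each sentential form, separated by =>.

S => KaX => SaaX => KaXaaX => aaXaaX => aaSaaX => aaKaXaaX => aaSaaXaaX => aaXqqaaXaaX => aaSqqaaXaaX => aauqqaaXaaX => aauqqaaqaaX => aauqqaaqaaS => aauqqaaqaaqK => aauqqaaqaaqa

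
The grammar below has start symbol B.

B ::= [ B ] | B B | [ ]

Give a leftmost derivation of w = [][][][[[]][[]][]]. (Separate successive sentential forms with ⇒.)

B ⇒ BB ⇒ BBB ⇒ []BB ⇒ [][]B ⇒ [][]BB ⇒ [][][]B ⇒ [][][][B] ⇒ [][][][BB] ⇒ [][][][BBB] ⇒ [][][][[B]BB] ⇒ [][][][[[]]BB] ⇒ [][][][[[]][B]B] ⇒ [][][][[[]][[]]B] ⇒ [][][][[[]][[]][]]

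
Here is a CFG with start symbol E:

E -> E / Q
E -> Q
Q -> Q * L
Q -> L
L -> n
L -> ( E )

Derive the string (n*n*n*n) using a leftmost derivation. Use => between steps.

E=>Q=>L=>(E)=>(Q)=>(Q*L)=>(Q*L*L)=>(Q*L*L*L)=>(L*L*L*L)=>(n*L*L*L)=>(n*n*L*L)=>(n*n*n*L)=>(n*n*n*n)

E => Q   [E -> Q]
Q => L   [Q -> L]
L => (E)   [L -> ( E )]
(E) => (Q)   [E -> Q]
(Q) => (Q*L)   [Q -> Q * L]
(Q*L) => (Q*L*L)   [Q -> Q * L]
(Q*L*L) => (Q*L*L*L)   [Q -> Q * L]
(Q*L*L*L) => (L*L*L*L)   [Q -> L]
(L*L*L*L) => (n*L*L*L)   [L -> n]
(n*L*L*L) => (n*n*L*L)   [L -> n]
(n*n*L*L) => (n*n*n*L)   [L -> n]
(n*n*n*L) => (n*n*n*n)   [L -> n]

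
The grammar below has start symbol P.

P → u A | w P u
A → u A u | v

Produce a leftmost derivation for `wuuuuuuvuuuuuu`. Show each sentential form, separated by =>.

P=>wPu=>wuAu=>wuuAuu=>wuuuAuuu=>wuuuuAuuuu=>wuuuuuAuuuuu=>wuuuuuuAuuuuuu=>wuuuuuuvuuuuuu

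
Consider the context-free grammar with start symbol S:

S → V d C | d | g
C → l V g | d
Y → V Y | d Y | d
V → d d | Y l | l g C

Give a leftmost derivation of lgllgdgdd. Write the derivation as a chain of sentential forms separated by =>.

S=>VdC=>lgCdC=>lglVgdC=>lgllgCgdC=>lgllgdgdC=>lgllgdgdd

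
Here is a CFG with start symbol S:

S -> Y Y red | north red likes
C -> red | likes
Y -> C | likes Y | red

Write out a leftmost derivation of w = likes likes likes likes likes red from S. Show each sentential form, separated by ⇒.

S ⇒ Y Y red ⇒ likes Y Y red ⇒ likes likes Y Y red ⇒ likes likes likes Y Y red ⇒ likes likes likes C Y red ⇒ likes likes likes likes Y red ⇒ likes likes likes likes C red ⇒ likes likes likes likes likes red

S ⇒ Y Y red   [S -> Y Y red]
Y Y red ⇒ likes Y Y red   [Y -> likes Y]
likes Y Y red ⇒ likes likes Y Y red   [Y -> likes Y]
likes likes Y Y red ⇒ likes likes likes Y Y red   [Y -> likes Y]
likes likes likes Y Y red ⇒ likes likes likes C Y red   [Y -> C]
likes likes likes C Y red ⇒ likes likes likes likes Y red   [C -> likes]
likes likes likes likes Y red ⇒ likes likes likes likes C red   [Y -> C]
likes likes likes likes C red ⇒ likes likes likes likes likes red   [C -> likes]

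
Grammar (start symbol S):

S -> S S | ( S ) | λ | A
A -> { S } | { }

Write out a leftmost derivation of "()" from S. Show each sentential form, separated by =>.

S => SS => SSS => (S)SS => ()SS => ()S => ()

S => SS   [S -> S S]
SS => SSS   [S -> S S]
SSS => (S)SS   [S -> ( S )]
(S)SS => ()SS   [S -> λ]
()SS => ()S   [S -> λ]
()S => ()   [S -> λ]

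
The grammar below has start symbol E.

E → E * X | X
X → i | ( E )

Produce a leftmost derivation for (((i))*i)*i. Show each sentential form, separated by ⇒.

E ⇒ E*X   [E → E * X]
E*X ⇒ X*X   [E → X]
X*X ⇒ (E)*X   [X → ( E )]
(E)*X ⇒ (E*X)*X   [E → E * X]
(E*X)*X ⇒ (X*X)*X   [E → X]
(X*X)*X ⇒ ((E)*X)*X   [X → ( E )]
((E)*X)*X ⇒ ((X)*X)*X   [E → X]
((X)*X)*X ⇒ (((E))*X)*X   [X → ( E )]
(((E))*X)*X ⇒ (((X))*X)*X   [E → X]
(((X))*X)*X ⇒ (((i))*X)*X   [X → i]
(((i))*X)*X ⇒ (((i))*i)*X   [X → i]
(((i))*i)*X ⇒ (((i))*i)*i   [X → i]

E ⇒ E*X ⇒ X*X ⇒ (E)*X ⇒ (E*X)*X ⇒ (X*X)*X ⇒ ((E)*X)*X ⇒ ((X)*X)*X ⇒ (((E))*X)*X ⇒ (((X))*X)*X ⇒ (((i))*X)*X ⇒ (((i))*i)*X ⇒ (((i))*i)*i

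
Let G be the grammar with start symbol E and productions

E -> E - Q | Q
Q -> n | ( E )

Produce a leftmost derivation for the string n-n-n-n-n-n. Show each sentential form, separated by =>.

E => E-Q   [E -> E - Q]
E-Q => E-Q-Q   [E -> E - Q]
E-Q-Q => E-Q-Q-Q   [E -> E - Q]
E-Q-Q-Q => E-Q-Q-Q-Q   [E -> E - Q]
E-Q-Q-Q-Q => E-Q-Q-Q-Q-Q   [E -> E - Q]
E-Q-Q-Q-Q-Q => Q-Q-Q-Q-Q-Q   [E -> Q]
Q-Q-Q-Q-Q-Q => n-Q-Q-Q-Q-Q   [Q -> n]
n-Q-Q-Q-Q-Q => n-n-Q-Q-Q-Q   [Q -> n]
n-n-Q-Q-Q-Q => n-n-n-Q-Q-Q   [Q -> n]
n-n-n-Q-Q-Q => n-n-n-n-Q-Q   [Q -> n]
n-n-n-n-Q-Q => n-n-n-n-n-Q   [Q -> n]
n-n-n-n-n-Q => n-n-n-n-n-n   [Q -> n]

E=>E-Q=>E-Q-Q=>E-Q-Q-Q=>E-Q-Q-Q-Q=>E-Q-Q-Q-Q-Q=>Q-Q-Q-Q-Q-Q=>n-Q-Q-Q-Q-Q=>n-n-Q-Q-Q-Q=>n-n-n-Q-Q-Q=>n-n-n-n-Q-Q=>n-n-n-n-n-Q=>n-n-n-n-n-n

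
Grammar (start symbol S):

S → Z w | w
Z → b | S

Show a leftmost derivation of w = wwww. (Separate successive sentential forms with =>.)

S => Zw => Sw => Zww => Sww => Zwww => Swww => wwww

S => Zw   [S → Z w]
Zw => Sw   [Z → S]
Sw => Zww   [S → Z w]
Zww => Sww   [Z → S]
Sww => Zwww   [S → Z w]
Zwww => Swww   [Z → S]
Swww => wwww   [S → w]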